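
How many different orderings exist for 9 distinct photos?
9! = 362880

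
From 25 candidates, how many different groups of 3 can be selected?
C(25,3) = 25!/(3!×22!) = 2300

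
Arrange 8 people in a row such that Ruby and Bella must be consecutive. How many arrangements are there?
Treat the 2 as one block: (8-2+1)! × 2! = 5040 × 2 = 10080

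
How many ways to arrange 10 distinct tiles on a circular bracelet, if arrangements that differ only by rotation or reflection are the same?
(10-1)!/2 = 362880/2 = 181440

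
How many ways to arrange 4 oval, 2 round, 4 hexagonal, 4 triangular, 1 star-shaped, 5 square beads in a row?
20! / (4! × 2! × 4! × 4! × 1! × 5!) = 733296564000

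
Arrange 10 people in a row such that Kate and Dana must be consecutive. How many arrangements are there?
Treat the 2 as one block: (10-2+1)! × 2! = 362880 × 2 = 725760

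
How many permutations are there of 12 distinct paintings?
12! = 479001600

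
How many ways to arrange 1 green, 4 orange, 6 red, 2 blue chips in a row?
13! / (1! × 4! × 6! × 2!) = 180180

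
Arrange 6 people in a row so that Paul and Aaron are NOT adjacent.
Total - adjacent = 6! - (6-1)!×2 = 720 - 240 = 480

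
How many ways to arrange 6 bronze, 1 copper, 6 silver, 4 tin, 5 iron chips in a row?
22! / (6! × 1! × 6! × 4! × 5!) = 752851139040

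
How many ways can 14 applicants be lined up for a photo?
14! = 87178291200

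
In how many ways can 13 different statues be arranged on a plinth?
13! = 6227020800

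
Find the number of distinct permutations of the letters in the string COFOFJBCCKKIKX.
14! / (2! × 2! × 1! × 1! × 1! × 1! × 3! × 3!) = 605404800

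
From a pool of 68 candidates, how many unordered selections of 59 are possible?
C(68,59) = 68!/(59!×9!) = 49280065120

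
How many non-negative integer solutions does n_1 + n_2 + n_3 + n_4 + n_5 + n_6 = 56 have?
C(56+6-1, 6-1) = C(61, 5) = 5949147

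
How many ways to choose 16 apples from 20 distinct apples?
C(20,16) = 20!/(16!×4!) = 4845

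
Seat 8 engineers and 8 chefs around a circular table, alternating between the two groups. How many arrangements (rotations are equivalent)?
Fix one of the engineers: (8-1)! ways for the remaining engineers, × 8! ways for the chefs = 5040 × 40320 = 203212800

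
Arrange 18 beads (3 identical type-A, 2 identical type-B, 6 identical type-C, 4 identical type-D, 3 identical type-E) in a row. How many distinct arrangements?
18! / (3! × 2! × 6! × 4! × 3!) = 5145940800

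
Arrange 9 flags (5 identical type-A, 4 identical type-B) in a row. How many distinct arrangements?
9! / (5! × 4!) = 126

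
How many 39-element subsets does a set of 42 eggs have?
C(42,39) = 42!/(39!×3!) = 11480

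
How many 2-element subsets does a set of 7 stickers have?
C(7,2) = 7!/(2!×5!) = 21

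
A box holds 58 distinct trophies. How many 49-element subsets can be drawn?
C(58,49) = 58!/(49!×9!) = 10648873950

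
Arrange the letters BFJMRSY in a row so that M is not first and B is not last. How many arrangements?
By inclusion-exclusion: 7! - 2×(7-1)! + (7-2)! = 5040 - 1440 + 120 = 3720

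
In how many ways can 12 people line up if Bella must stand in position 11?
Fix one position: (12-1)! = 39916800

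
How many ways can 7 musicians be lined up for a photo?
7! = 5040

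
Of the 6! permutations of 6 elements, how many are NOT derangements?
Complement of the derangements. !6 = Σ_{j=0}^{6} (-1)^j·6!/j! = 720 - 720 + 360 - 120 + 30 - 6 + 1 = 265. 6! - !6 = 720 - 265 = 455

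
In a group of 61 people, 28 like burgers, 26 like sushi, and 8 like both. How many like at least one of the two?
|A∪B| = |A| + |B| - |A∩B| = 28 + 26 - 8 = 46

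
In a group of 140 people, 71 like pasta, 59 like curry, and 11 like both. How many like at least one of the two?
|A∪B| = |A| + |B| - |A∩B| = 71 + 59 - 11 = 119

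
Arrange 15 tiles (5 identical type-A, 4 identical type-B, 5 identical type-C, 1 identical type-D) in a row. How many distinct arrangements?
15! / (5! × 4! × 5! × 1!) = 3783780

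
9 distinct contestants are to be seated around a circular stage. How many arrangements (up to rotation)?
Circular: fix one position, arrange the rest. (9-1)! = 40320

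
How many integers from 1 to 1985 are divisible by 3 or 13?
⌊1985/3⌋ + ⌊1985/13⌋ - ⌊1985/39⌋ = 661 + 152 - 50 = 763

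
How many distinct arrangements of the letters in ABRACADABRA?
11! / (5! × 2! × 2! × 1! × 1!) = 83160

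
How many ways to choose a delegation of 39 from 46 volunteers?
C(46,39) = 46!/(39!×7!) = 53524680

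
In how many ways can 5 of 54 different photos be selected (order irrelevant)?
C(54,5) = 54!/(5!×49!) = 3162510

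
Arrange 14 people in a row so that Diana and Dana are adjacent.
Treat as block: (14-1)! × 2! = 6227020800 × 2 = 12454041600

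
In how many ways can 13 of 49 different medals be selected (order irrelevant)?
C(49,13) = 49!/(13!×36!) = 262596783764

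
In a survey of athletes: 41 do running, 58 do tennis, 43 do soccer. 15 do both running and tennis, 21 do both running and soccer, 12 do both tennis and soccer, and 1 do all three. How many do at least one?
|A∪B∪C| = 41+58+43-15-21-12+1 = 95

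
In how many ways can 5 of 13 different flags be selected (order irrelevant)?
C(13,5) = 13!/(5!×8!) = 1287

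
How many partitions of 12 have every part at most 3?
Let r_j(i) = number of partitions of i into parts ≤ j, for i = 0..12. r_1(i) = 1 for all i; r_j(i) = r_{j-1}(i) + r_j(i-j). Rows j = 2..3: ≤2: 1 1 2 2 3 3 4 4 5 5 6 6 7; ≤3: 1 1 2 3 4 5 7 8 10 12 14 16 19. r_3(12) = 19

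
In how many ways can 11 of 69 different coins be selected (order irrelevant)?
C(69,11) = 69!/(11!×58!) = 1823810410032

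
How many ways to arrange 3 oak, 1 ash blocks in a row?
4! / (3! × 1!) = 4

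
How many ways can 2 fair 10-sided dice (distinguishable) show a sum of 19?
Coefficient of x^19 in (x + x² + ... + x^10)^2. By inclusion-exclusion on dice exceeding 10: Σ_j (-1)^j C(2,j)·C(19-1-10j, 1) = C(2,0)·C(18,1) - C(2,1)·C(8,1) = 1·18 - 2·8 = 2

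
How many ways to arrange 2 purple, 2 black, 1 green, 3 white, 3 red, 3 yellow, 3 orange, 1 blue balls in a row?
18! / (2! × 2! × 1! × 3! × 3! × 3! × 3! × 1!) = 1235025792000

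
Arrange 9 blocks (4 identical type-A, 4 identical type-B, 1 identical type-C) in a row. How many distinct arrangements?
9! / (4! × 4! × 1!) = 630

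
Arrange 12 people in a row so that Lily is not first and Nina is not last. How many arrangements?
By inclusion-exclusion: 12! - 2×(12-1)! + (12-2)! = 479001600 - 79833600 + 3628800 = 402796800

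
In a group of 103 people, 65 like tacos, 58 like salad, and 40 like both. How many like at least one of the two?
|A∪B| = |A| + |B| - |A∩B| = 65 + 58 - 40 = 83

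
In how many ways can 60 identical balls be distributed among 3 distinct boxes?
C(60+3-1, 3-1) = C(62, 2) = 1891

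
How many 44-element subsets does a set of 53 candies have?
C(53,44) = 53!/(44!×9!) = 4431613550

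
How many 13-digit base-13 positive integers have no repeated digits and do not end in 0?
Last digit: 12 nonzero choices. First digit: 11 (nonzero, ≠last). Middle 11: P(11,11) = 39916800. Total = 5269017600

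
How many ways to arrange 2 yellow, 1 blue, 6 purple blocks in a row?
9! / (2! × 1! × 6!) = 252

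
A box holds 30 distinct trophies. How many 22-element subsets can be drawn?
C(30,22) = 30!/(22!×8!) = 5852925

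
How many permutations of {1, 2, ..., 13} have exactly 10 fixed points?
Choose the 10 fixed points C(13,10) = 286, derange the rest: !3 = Σ_{j=0}^{3} (-1)^j·3!/j! = 6 - 6 + 3 - 1 = 2. Product = 286 × 2 = 572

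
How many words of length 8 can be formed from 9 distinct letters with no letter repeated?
P(9,8) = 9!/(9-8)! = 362880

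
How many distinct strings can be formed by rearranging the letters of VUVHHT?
6! / (2! × 2! × 1! × 1!) = 180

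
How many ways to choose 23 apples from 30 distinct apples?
C(30,23) = 30!/(23!×7!) = 2035800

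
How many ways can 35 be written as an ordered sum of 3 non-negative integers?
C(35+3-1, 3-1) = C(37, 2) = 666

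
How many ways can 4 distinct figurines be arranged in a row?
4! = 24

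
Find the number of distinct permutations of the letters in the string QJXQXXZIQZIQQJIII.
17! / (3! × 5! × 2! × 2! × 5!) = 1029188160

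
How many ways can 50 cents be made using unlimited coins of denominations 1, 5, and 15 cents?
Coefficient of x^50 in 1/(1-x^1) · 1/(1-x^5) · 1/(1-x^15). Case on j = number of 15-cent coins (j = 0..3); remainder r = 50 - 15j is made from {1,5} in ⌊r/5⌋+1 ways. r = 50, 35, 20, 5 → 11 + 8 + 5 + 2 = 26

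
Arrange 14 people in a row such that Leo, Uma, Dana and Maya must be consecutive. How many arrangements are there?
Treat the 4 as one block: (14-4+1)! × 4! = 39916800 × 24 = 958003200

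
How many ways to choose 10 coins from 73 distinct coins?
C(73,10) = 73!/(10!×63!) = 621324937376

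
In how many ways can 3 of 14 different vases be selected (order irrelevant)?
C(14,3) = 14!/(3!×11!) = 364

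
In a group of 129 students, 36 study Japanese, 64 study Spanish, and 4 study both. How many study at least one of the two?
|A∪B| = |A| + |B| - |A∩B| = 36 + 64 - 4 = 96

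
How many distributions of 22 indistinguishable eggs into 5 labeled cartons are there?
C(22+5-1, 5-1) = C(26, 4) = 14950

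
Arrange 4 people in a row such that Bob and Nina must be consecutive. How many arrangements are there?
Treat the 2 as one block: (4-2+1)! × 2! = 6 × 2 = 12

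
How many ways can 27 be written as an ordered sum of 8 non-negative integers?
C(27+8-1, 8-1) = C(34, 7) = 5379616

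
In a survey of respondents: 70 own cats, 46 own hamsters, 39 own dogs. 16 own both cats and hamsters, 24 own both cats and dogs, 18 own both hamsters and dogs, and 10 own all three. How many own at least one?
|A∪B∪C| = 70+46+39-16-24-18+10 = 107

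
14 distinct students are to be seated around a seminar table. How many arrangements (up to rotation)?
Circular: fix one position, arrange the rest. (14-1)! = 6227020800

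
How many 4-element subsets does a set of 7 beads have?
C(7,4) = 7!/(4!×3!) = 35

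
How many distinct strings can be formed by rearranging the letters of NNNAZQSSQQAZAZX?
15! / (1! × 3! × 2! × 3! × 3! × 3!) = 504504000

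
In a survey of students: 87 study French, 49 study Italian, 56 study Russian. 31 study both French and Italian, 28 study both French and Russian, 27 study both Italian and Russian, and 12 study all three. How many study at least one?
|A∪B∪C| = 87+49+56-31-28-27+12 = 118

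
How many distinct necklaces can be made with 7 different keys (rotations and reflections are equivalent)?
(7-1)!/2 = 720/2 = 360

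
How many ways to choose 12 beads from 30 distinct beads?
C(30,12) = 30!/(12!×18!) = 86493225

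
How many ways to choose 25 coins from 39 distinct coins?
C(39,25) = 39!/(25!×14!) = 15084504396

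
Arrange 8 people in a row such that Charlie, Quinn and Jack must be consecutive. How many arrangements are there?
Treat the 3 as one block: (8-3+1)! × 3! = 720 × 6 = 4320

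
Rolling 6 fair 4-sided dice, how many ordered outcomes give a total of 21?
Coefficient of x^21 in (x + x² + ... + x^4)^6. By inclusion-exclusion on dice exceeding 4: Σ_j (-1)^j C(6,j)·C(21-1-4j, 5) = C(6,0)·C(20,5) - C(6,1)·C(16,5) + C(6,2)·C(12,5) - C(6,3)·C(8,5) = 1·15504 - 6·4368 + 15·792 - 20·56 = 56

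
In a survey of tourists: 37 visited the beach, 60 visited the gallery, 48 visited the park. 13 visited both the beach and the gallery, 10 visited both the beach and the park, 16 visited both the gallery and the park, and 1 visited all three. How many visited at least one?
|A∪B∪C| = 37+60+48-13-10-16+1 = 107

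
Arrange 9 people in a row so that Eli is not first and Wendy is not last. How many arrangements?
By inclusion-exclusion: 9! - 2×(9-1)! + (9-2)! = 362880 - 80640 + 5040 = 287280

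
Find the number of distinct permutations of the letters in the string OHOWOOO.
7! / (5! × 1! × 1!) = 42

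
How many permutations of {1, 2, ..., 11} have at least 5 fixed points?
Exactly j fixed points: C(11,j)·!(11-j); sum over j ≥ 5 (derangement numbers via !m = (m-1)·(!(m-1) + !(m-2)): !0..!6 = 1, 0, 1, 2, 9, 44, 265). Σ_{j=5}^{11} C(11,j)·!(11-j) = C(11,5)·!6 + C(11,6)·!5 + C(11,7)·!4 + C(11,8)·!3 + C(11,9)·!2 + C(11,10)·!1 + C(11,11)·!0 = 462·265 + 462·44 + 330·9 + 165·2 + 55·1 + 11·0 + 1·1 = 146114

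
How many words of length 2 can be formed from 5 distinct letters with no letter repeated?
P(5,2) = 5!/(5-2)! = 20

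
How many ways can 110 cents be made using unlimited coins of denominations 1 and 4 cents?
Coefficient of x^110 in 1/(1-x^1) · 1/(1-x^4). Use j coins of 4 for j = 0..⌊110/4⌋ = 27, the rest in 1s: 27 + 1 = 28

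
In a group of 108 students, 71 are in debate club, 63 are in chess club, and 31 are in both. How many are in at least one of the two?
|A∪B| = |A| + |B| - |A∩B| = 71 + 63 - 31 = 103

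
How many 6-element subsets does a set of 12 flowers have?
C(12,6) = 12!/(6!×6!) = 924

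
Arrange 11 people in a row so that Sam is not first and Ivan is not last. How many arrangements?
By inclusion-exclusion: 11! - 2×(11-1)! + (11-2)! = 39916800 - 7257600 + 362880 = 33022080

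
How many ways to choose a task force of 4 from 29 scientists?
C(29,4) = 29!/(4!×25!) = 23751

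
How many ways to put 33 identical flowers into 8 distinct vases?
C(33+8-1, 8-1) = C(40, 7) = 18643560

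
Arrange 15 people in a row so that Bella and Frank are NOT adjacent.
Total - adjacent = 15! - (15-1)!×2 = 1307674368000 - 174356582400 = 1133317785600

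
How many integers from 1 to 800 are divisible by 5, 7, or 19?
⌊800/5⌋+⌊800/7⌋+⌊800/19⌋ - ⌊800/35⌋-⌊800/95⌋-⌊800/133⌋ + ⌊800/665⌋ = 160+114+42 - 22-8-6 + 1 = 281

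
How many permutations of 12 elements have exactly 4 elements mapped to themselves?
Choose the 4 fixed points C(12,4) = 495, derange the rest: !8 = Σ_{j=0}^{8} (-1)^j·8!/j! = 40320 - 40320 + 20160 - 6720 + 1680 - 336 + 56 - 8 + 1 = 14833. Product = 495 × 14833 = 7342335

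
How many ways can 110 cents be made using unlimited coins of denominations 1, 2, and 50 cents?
Coefficient of x^110 in 1/(1-x^1) · 1/(1-x^2) · 1/(1-x^50). Case on j = number of 50-cent coins (j = 0..2); remainder r = 110 - 50j is made from {1,2} in ⌊r/2⌋+1 ways. r = 110, 60, 10 → 56 + 31 + 6 = 93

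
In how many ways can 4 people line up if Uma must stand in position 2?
Fix one position: (4-1)! = 6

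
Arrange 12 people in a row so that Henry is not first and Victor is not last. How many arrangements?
By inclusion-exclusion: 12! - 2×(12-1)! + (12-2)! = 479001600 - 79833600 + 3628800 = 402796800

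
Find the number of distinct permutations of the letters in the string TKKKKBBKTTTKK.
13! / (7! × 2! × 4!) = 25740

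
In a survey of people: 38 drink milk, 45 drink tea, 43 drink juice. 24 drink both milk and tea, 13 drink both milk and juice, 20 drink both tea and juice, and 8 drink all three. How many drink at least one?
|A∪B∪C| = 38+45+43-24-13-20+8 = 77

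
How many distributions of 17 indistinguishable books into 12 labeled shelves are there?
C(17+12-1, 12-1) = C(28, 11) = 21474180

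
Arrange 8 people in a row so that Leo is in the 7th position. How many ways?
Fix one position: (8-1)! = 5040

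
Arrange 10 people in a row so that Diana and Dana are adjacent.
Treat as block: (10-1)! × 2! = 362880 × 2 = 725760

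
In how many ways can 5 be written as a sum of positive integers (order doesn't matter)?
Pentagonal recurrence p(n) = p(n-1) + p(n-2) - p(n-5) - p(n-7) + p(n-12) + p(n-15) - ... gives p(0..4) = 1, 1, 2, 3, 5. p(5) = p(4) + p(3) - p(0) = 5 + 3 - 1 = 7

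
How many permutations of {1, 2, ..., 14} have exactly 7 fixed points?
Choose the 7 fixed points C(14,7) = 3432, derange the rest: !7 = Σ_{j=0}^{7} (-1)^j·7!/j! = 5040 - 5040 + 2520 - 840 + 210 - 42 + 7 - 1 = 1854. Product = 3432 × 1854 = 6362928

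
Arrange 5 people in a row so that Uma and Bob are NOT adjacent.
Total - adjacent = 5! - (5-1)!×2 = 120 - 48 = 72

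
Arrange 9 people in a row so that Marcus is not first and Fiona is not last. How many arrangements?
By inclusion-exclusion: 9! - 2×(9-1)! + (9-2)! = 362880 - 80640 + 5040 = 287280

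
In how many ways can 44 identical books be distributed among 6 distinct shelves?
C(44+6-1, 6-1) = C(49, 5) = 1906884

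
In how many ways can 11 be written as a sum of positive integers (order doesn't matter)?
Pentagonal recurrence p(n) = p(n-1) + p(n-2) - p(n-5) - p(n-7) + p(n-12) + p(n-15) - ... gives p(0..10) = 1, 1, 2, 3, 5, 7, 11, 15, 22, 30, 42. p(11) = p(10) + p(9) - p(6) - p(4) = 42 + 30 - 11 - 5 = 56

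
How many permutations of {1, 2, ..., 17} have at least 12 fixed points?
Exactly j fixed points: C(17,j)·!(17-j); sum over j ≥ 12 (derangement numbers via !m = (m-1)·(!(m-1) + !(m-2)): !0..!5 = 1, 0, 1, 2, 9, 44). Σ_{j=12}^{17} C(17,j)·!(17-j) = C(17,12)·!5 + C(17,13)·!4 + C(17,14)·!3 + C(17,15)·!2 + C(17,16)·!1 + C(17,17)·!0 = 6188·44 + 2380·9 + 680·2 + 136·1 + 17·0 + 1·1 = 295189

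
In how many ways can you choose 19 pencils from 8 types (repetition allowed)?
C(19+8-1, 8-1) = C(26, 7) = 657800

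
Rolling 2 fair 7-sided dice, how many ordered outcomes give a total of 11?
Coefficient of x^11 in (x + x² + ... + x^7)^2. By inclusion-exclusion on dice exceeding 7: Σ_j (-1)^j C(2,j)·C(11-1-7j, 1) = C(2,0)·C(10,1) - C(2,1)·C(3,1) = 1·10 - 2·3 = 4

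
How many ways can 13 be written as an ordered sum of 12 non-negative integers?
C(13+12-1, 12-1) = C(24, 11) = 2496144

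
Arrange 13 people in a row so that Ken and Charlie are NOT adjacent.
Total - adjacent = 13! - (13-1)!×2 = 6227020800 - 958003200 = 5269017600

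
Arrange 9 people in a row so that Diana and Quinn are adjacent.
Treat as block: (9-1)! × 2! = 40320 × 2 = 80640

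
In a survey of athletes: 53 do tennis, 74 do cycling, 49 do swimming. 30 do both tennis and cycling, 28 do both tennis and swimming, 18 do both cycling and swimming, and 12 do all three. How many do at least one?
|A∪B∪C| = 53+74+49-30-28-18+12 = 112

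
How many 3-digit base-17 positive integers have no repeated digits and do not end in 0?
Last digit: 16 nonzero choices. First digit: 15 (nonzero, ≠last). Middle 1: P(15,1) = 15. Total = 3600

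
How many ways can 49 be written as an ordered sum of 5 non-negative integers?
C(49+5-1, 5-1) = C(53, 4) = 292825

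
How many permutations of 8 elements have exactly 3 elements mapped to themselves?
Choose the 3 fixed points C(8,3) = 56, derange the rest: !5 = Σ_{j=0}^{5} (-1)^j·5!/j! = 120 - 120 + 60 - 20 + 5 - 1 = 44. Product = 56 × 44 = 2464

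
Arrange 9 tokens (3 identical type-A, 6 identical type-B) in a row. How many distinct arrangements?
9! / (3! × 6!) = 84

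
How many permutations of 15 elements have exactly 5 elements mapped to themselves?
Choose the 5 fixed points C(15,5) = 3003, derange the rest: !10 = Σ_{j=0}^{10} (-1)^j·10!/j! = 3628800 - 3628800 + 1814400 - 604800 + 151200 - 30240 + 5040 - 720 + 90 - 10 + 1 = 1334961. Product = 3003 × 1334961 = 4008887883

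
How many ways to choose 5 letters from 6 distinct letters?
C(6,5) = 6!/(5!×1!) = 6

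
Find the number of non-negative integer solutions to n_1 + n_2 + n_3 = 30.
C(30+3-1, 3-1) = C(32, 2) = 496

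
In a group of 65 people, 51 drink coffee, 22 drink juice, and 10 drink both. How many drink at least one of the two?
|A∪B| = |A| + |B| - |A∩B| = 51 + 22 - 10 = 63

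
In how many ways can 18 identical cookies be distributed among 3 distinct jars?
C(18+3-1, 3-1) = C(20, 2) = 190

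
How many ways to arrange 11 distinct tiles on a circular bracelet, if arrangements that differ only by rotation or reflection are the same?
(11-1)!/2 = 3628800/2 = 1814400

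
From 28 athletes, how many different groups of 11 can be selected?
C(28,11) = 28!/(11!×17!) = 21474180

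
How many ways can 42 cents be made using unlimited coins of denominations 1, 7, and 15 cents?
Coefficient of x^42 in 1/(1-x^1) · 1/(1-x^7) · 1/(1-x^15). Case on j = number of 15-cent coins (j = 0..2); remainder r = 42 - 15j is made from {1,7} in ⌊r/7⌋+1 ways. r = 42, 27, 12 → 7 + 4 + 2 = 13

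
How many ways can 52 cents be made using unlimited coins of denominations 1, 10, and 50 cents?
Coefficient of x^52 in 1/(1-x^1) · 1/(1-x^10) · 1/(1-x^50). Case on j = number of 50-cent coins (j = 0..1); remainder r = 52 - 50j is made from {1,10} in ⌊r/10⌋+1 ways. r = 52, 2 → 6 + 1 = 7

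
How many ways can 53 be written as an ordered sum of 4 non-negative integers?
C(53+4-1, 4-1) = C(56, 3) = 27720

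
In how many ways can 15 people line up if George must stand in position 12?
Fix one position: (15-1)! = 87178291200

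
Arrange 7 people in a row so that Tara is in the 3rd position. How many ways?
Fix one position: (7-1)! = 720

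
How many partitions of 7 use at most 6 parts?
By conjugation, equals partitions of 7 into parts ≤ 6. Let r_j(i) = number of partitions of i into parts ≤ j, for i = 0..7. r_1(i) = 1 for all i; r_j(i) = r_{j-1}(i) + r_j(i-j). Rows j = 2..6: ≤2: 1 1 2 2 3 3 4 4; ≤3: 1 1 2 3 4 5 7 8; ≤4: 1 1 2 3 5 6 9 11; ≤5: 1 1 2 3 5 7 10 13; ≤6: 1 1 2 3 5 7 11 14. r_6(7) = 14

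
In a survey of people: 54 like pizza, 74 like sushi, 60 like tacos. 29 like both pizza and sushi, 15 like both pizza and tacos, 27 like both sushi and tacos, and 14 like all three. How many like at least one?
|A∪B∪C| = 54+74+60-29-15-27+14 = 131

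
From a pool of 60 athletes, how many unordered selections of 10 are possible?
C(60,10) = 60!/(10!×50!) = 75394027566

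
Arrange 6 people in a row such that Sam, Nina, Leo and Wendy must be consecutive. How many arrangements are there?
Treat the 4 as one block: (6-4+1)! × 4! = 6 × 24 = 144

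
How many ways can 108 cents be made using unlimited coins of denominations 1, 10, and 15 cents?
Coefficient of x^108 in 1/(1-x^1) · 1/(1-x^10) · 1/(1-x^15). Case on j = number of 15-cent coins (j = 0..7); remainder r = 108 - 15j is made from {1,10} in ⌊r/10⌋+1 ways. r = 108, 93, 78, 63, 48, 33, 18, 3 → 11 + 10 + 8 + 7 + 5 + 4 + 2 + 1 = 48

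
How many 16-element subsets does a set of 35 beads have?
C(35,16) = 35!/(16!×19!) = 4059928950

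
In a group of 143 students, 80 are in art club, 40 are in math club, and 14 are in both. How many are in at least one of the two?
|A∪B| = |A| + |B| - |A∩B| = 80 + 40 - 14 = 106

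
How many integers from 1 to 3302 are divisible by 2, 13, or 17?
⌊3302/2⌋+⌊3302/13⌋+⌊3302/17⌋ - ⌊3302/26⌋-⌊3302/34⌋-⌊3302/221⌋ + ⌊3302/442⌋ = 1651+254+194 - 127-97-14 + 7 = 1868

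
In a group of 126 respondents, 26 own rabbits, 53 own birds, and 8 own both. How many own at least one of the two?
|A∪B| = |A| + |B| - |A∩B| = 26 + 53 - 8 = 71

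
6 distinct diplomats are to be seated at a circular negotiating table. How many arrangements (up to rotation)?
Circular: fix one position, arrange the rest. (6-1)! = 120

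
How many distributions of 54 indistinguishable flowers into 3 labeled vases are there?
C(54+3-1, 3-1) = C(56, 2) = 1540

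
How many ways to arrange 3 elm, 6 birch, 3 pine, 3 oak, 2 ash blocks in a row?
17! / (3! × 6! × 3! × 3! × 2!) = 1143542400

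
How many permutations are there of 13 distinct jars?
13! = 6227020800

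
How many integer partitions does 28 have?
Pentagonal recurrence p(n) = p(n-1) + p(n-2) - p(n-5) - p(n-7) + p(n-12) + p(n-15) - ... gives p(0..27) = 1, 1, 2, 3, 5, 7, 11, 15, 22, 30, 42, 56, 77, 101, 135, 176, 231, 297, 385, 490, 627, 792, 1002, 1255, 1575, 1958, 2436, 3010. p(28) = p(27) + p(26) - p(23) - p(21) + p(16) + p(13) - p(6) - p(2) = 3010 + 2436 - 1255 - 792 + 231 + 101 - 11 - 2 = 3718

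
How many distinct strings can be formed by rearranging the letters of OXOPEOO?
7! / (1! × 1! × 4! × 1!) = 210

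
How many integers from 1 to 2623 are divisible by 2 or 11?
⌊2623/2⌋ + ⌊2623/11⌋ - ⌊2623/22⌋ = 1311 + 238 - 119 = 1430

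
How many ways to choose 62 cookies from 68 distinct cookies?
C(68,62) = 68!/(62!×6!) = 109453344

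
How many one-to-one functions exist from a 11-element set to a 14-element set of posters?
P(14,11) = 14!/(14-11)! = 14529715200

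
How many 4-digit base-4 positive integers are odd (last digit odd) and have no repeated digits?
Last∈{1,3}. Last=0: 0. Last nonzero: 2×2×P(2,2) = 8. Total = 8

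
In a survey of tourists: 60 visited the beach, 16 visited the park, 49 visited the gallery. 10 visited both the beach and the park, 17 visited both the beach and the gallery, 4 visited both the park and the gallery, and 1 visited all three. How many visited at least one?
|A∪B∪C| = 60+16+49-10-17-4+1 = 95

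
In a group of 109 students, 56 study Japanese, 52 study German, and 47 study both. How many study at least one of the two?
|A∪B| = |A| + |B| - |A∩B| = 56 + 52 - 47 = 61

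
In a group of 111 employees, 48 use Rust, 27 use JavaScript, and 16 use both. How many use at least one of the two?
|A∪B| = |A| + |B| - |A∩B| = 48 + 27 - 16 = 59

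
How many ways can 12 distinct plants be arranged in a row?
12! = 479001600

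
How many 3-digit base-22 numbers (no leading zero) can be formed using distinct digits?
First digit: 21 choices (nonzero). Then descending: 21 × 21 × 20 = 8820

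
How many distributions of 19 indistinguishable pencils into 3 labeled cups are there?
C(19+3-1, 3-1) = C(21, 2) = 210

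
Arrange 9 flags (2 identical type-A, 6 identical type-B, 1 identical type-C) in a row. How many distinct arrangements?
9! / (2! × 6! × 1!) = 252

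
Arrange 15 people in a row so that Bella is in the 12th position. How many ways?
Fix one position: (15-1)! = 87178291200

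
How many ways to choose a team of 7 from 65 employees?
C(65,7) = 65!/(7!×58!) = 696190560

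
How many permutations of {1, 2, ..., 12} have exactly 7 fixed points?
Choose the 7 fixed points C(12,7) = 792, derange the rest: !5 = Σ_{j=0}^{5} (-1)^j·5!/j! = 120 - 120 + 60 - 20 + 5 - 1 = 44. Product = 792 × 44 = 34848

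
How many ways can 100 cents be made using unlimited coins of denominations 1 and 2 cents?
Coefficient of x^100 in 1/(1-x^1) · 1/(1-x^2). Use j coins of 2 for j = 0..⌊100/2⌋ = 50, the rest in 1s: 50 + 1 = 51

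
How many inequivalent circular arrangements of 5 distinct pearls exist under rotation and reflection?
(5-1)!/2 = 24/2 = 12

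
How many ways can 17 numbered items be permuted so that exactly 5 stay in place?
Choose the 5 fixed points C(17,5) = 6188, derange the rest: !12 = Σ_{j=0}^{12} (-1)^j·12!/j! = 479001600 - 479001600 + 239500800 - 79833600 + 19958400 - 3991680 + 665280 - 95040 + 11880 - 1320 + 132 - 12 + 1 = 176214841. Product = 6188 × 176214841 = 1090417436108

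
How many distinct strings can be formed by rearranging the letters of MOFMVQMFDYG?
11! / (3! × 1! × 1! × 2! × 1! × 1! × 1! × 1!) = 3326400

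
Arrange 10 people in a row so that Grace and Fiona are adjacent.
Treat as block: (10-1)! × 2! = 362880 × 2 = 725760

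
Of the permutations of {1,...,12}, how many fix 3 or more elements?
Exactly j fixed points: C(12,j)·!(12-j); sum over j ≥ 3 (derangement numbers via !m = (m-1)·(!(m-1) + !(m-2)): !0..!9 = 1, 0, 1, 2, 9, 44, 265, 1854, 14833, 133496). Σ_{j=3}^{12} C(12,j)·!(12-j) = C(12,3)·!9 + C(12,4)·!8 + C(12,5)·!7 + C(12,6)·!6 + C(12,7)·!5 + C(12,8)·!4 + C(12,9)·!3 + C(12,10)·!2 + C(12,11)·!1 + C(12,12)·!0 = 220·133496 + 495·14833 + 792·1854 + 924·265 + 792·44 + 495·9 + 220·2 + 66·1 + 12·0 + 1·1 = 38464493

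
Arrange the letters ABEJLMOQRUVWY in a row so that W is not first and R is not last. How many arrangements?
By inclusion-exclusion: 13! - 2×(13-1)! + (13-2)! = 6227020800 - 958003200 + 39916800 = 5308934400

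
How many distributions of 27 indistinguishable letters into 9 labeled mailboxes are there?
C(27+9-1, 9-1) = C(35, 8) = 23535820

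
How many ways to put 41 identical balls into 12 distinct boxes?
C(41+12-1, 12-1) = C(52, 11) = 60403728840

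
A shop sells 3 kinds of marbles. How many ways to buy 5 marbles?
C(5+3-1, 3-1) = C(7, 2) = 21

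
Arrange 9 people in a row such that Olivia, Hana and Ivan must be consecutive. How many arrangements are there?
Treat the 3 as one block: (9-3+1)! × 3! = 5040 × 6 = 30240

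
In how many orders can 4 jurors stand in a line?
4! = 24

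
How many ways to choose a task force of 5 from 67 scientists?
C(67,5) = 67!/(5!×62!) = 9657648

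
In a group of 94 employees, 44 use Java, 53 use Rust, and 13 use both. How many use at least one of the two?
|A∪B| = |A| + |B| - |A∩B| = 44 + 53 - 13 = 84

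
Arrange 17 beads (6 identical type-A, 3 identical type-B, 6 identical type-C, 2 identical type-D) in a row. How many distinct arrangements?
17! / (6! × 3! × 6! × 2!) = 57177120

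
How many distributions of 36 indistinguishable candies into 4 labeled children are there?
C(36+4-1, 4-1) = C(39, 3) = 9139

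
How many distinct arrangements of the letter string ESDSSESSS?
9! / (2! × 6! × 1!) = 252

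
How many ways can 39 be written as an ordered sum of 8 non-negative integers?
C(39+8-1, 8-1) = C(46, 7) = 53524680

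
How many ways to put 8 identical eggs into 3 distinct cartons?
C(8+3-1, 3-1) = C(10, 2) = 45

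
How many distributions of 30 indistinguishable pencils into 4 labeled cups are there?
C(30+4-1, 4-1) = C(33, 3) = 5456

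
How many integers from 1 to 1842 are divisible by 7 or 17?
⌊1842/7⌋ + ⌊1842/17⌋ - ⌊1842/119⌋ = 263 + 108 - 15 = 356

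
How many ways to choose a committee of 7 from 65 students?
C(65,7) = 65!/(7!×58!) = 696190560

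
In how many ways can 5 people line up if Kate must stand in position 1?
Fix one position: (5-1)! = 24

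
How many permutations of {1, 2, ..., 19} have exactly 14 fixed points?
Choose the 14 fixed points C(19,14) = 11628, derange the rest: !5 = Σ_{j=0}^{5} (-1)^j·5!/j! = 120 - 120 + 60 - 20 + 5 - 1 = 44. Product = 11628 × 44 = 511632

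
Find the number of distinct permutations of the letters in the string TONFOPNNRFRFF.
13! / (3! × 2! × 1! × 2! × 4! × 1!) = 10810800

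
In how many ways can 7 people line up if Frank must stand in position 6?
Fix one position: (7-1)! = 720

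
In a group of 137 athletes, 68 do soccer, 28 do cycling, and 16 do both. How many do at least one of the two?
|A∪B| = |A| + |B| - |A∩B| = 68 + 28 - 16 = 80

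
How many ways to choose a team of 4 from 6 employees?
C(6,4) = 6!/(4!×2!) = 15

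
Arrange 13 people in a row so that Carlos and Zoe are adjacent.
Treat as block: (13-1)! × 2! = 479001600 × 2 = 958003200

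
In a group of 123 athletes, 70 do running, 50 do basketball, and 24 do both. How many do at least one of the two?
|A∪B| = |A| + |B| - |A∩B| = 70 + 50 - 24 = 96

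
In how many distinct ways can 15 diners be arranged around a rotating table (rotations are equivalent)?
Circular: fix one position, arrange the rest. (15-1)! = 87178291200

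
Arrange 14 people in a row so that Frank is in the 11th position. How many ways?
Fix one position: (14-1)! = 6227020800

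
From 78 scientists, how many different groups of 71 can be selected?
C(78,71) = 78!/(71!×7!) = 2641902120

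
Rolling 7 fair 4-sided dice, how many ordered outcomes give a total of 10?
Coefficient of x^10 in (x + x² + ... + x^4)^7. By inclusion-exclusion on dice exceeding 4: Σ_j (-1)^j C(7,j)·C(10-1-4j, 6) = C(7,0)·C(9,6) = 1·84 = 84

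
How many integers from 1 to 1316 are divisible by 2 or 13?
⌊1316/2⌋ + ⌊1316/13⌋ - ⌊1316/26⌋ = 658 + 101 - 50 = 709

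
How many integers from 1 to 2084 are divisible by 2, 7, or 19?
⌊2084/2⌋+⌊2084/7⌋+⌊2084/19⌋ - ⌊2084/14⌋-⌊2084/38⌋-⌊2084/133⌋ + ⌊2084/266⌋ = 1042+297+109 - 148-54-15 + 7 = 1238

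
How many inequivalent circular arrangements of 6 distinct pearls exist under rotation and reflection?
(6-1)!/2 = 120/2 = 60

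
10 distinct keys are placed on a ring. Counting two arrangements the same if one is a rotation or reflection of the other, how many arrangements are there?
(10-1)!/2 = 362880/2 = 181440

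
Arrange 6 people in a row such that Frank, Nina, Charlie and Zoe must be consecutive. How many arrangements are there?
Treat the 4 as one block: (6-4+1)! × 4! = 6 × 24 = 144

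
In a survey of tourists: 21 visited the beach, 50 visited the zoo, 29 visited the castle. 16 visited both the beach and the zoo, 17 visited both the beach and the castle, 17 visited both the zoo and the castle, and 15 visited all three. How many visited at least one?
|A∪B∪C| = 21+50+29-16-17-17+15 = 65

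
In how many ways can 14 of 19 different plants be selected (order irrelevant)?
C(19,14) = 19!/(14!×5!) = 11628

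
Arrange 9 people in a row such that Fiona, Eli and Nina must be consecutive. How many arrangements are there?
Treat the 3 as one block: (9-3+1)! × 3! = 5040 × 6 = 30240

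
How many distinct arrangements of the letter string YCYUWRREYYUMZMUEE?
17! / (2! × 1! × 4! × 1! × 3! × 3! × 2! × 1!) = 102918816000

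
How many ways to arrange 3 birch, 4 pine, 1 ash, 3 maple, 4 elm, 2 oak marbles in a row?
17! / (3! × 4! × 1! × 3! × 4! × 2!) = 8576568000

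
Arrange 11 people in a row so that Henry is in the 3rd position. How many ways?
Fix one position: (11-1)! = 3628800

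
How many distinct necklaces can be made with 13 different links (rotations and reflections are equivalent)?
(13-1)!/2 = 479001600/2 = 239500800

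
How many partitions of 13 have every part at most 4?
Let r_j(i) = number of partitions of i into parts ≤ j, for i = 0..13. r_1(i) = 1 for all i; r_j(i) = r_{j-1}(i) + r_j(i-j). Rows j = 2..4: ≤2: 1 1 2 2 3 3 4 4 5 5 6 6 7 7; ≤3: 1 1 2 3 4 5 7 8 10 12 14 16 19 21; ≤4: 1 1 2 3 5 6 9 11 15 18 23 27 34 39. r_4(13) = 39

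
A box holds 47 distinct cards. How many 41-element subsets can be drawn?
C(47,41) = 47!/(41!×6!) = 10737573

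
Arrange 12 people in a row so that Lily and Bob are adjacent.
Treat as block: (12-1)! × 2! = 39916800 × 2 = 79833600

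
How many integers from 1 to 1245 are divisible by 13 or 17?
⌊1245/13⌋ + ⌊1245/17⌋ - ⌊1245/221⌋ = 95 + 73 - 5 = 163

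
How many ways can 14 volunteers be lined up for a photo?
14! = 87178291200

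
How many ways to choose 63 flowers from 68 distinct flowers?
C(68,63) = 68!/(63!×5!) = 10424128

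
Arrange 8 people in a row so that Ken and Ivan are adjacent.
Treat as block: (8-1)! × 2! = 5040 × 2 = 10080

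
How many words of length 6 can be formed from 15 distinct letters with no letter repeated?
P(15,6) = 15!/(15-6)! = 3603600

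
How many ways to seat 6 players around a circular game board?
Circular: fix one position, arrange the rest. (6-1)! = 120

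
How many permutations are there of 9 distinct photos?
9! = 362880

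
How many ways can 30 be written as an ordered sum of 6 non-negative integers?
C(30+6-1, 6-1) = C(35, 5) = 324632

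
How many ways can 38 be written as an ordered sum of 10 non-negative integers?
C(38+10-1, 10-1) = C(47, 9) = 1362649145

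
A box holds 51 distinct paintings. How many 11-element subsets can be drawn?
C(51,11) = 51!/(11!×40!) = 47626016970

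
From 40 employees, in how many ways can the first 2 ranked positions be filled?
P(40,2) = 40!/(40-2)! = 1560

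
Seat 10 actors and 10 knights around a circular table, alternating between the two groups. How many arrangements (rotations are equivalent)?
Fix one of the actors: (10-1)! ways for the remaining actors, × 10! ways for the knights = 362880 × 3628800 = 1316818944000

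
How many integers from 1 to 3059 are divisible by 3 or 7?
⌊3059/3⌋ + ⌊3059/7⌋ - ⌊3059/21⌋ = 1019 + 437 - 145 = 1311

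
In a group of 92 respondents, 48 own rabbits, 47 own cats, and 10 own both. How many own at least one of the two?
|A∪B| = |A| + |B| - |A∩B| = 48 + 47 - 10 = 85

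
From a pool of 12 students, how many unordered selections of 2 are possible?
C(12,2) = 12!/(2!×10!) = 66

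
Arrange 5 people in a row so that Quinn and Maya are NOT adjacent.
Total - adjacent = 5! - (5-1)!×2 = 120 - 48 = 72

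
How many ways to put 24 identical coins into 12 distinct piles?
C(24+12-1, 12-1) = C(35, 11) = 417225900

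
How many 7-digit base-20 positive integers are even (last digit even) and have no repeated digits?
Last∈{0,2,4,6,8,10,12,14,16,18}. Last=0: 19535040. Last nonzero: 9×18×P(18,5) = 166561920. Total = 186096960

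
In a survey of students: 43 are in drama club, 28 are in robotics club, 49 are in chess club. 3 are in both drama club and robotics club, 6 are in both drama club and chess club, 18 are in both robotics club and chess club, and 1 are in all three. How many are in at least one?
|A∪B∪C| = 43+28+49-3-6-18+1 = 94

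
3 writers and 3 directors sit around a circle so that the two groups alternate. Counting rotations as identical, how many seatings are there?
Fix one of the writers: (3-1)! ways for the remaining writers, × 3! ways for the directors = 2 × 6 = 12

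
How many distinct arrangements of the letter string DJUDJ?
5! / (2! × 1! × 2!) = 30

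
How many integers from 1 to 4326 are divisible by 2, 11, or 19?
⌊4326/2⌋+⌊4326/11⌋+⌊4326/19⌋ - ⌊4326/22⌋-⌊4326/38⌋-⌊4326/209⌋ + ⌊4326/418⌋ = 2163+393+227 - 196-113-20 + 10 = 2464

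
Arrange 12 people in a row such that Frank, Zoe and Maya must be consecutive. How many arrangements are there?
Treat the 3 as one block: (12-3+1)! × 3! = 3628800 × 6 = 21772800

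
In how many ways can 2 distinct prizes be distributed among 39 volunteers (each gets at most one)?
P(39,2) = 39!/(39-2)! = 1482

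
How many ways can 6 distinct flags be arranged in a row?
6! = 720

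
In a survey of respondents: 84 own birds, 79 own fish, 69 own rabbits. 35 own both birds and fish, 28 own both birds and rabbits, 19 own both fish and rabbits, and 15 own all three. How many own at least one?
|A∪B∪C| = 84+79+69-35-28-19+15 = 165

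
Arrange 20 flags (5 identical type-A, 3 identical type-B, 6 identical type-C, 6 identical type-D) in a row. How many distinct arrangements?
20! / (5! × 3! × 6! × 6!) = 6518191680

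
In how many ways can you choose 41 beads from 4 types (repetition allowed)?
C(41+4-1, 4-1) = C(44, 3) = 13244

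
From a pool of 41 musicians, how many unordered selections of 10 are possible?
C(41,10) = 41!/(10!×31!) = 1121099408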